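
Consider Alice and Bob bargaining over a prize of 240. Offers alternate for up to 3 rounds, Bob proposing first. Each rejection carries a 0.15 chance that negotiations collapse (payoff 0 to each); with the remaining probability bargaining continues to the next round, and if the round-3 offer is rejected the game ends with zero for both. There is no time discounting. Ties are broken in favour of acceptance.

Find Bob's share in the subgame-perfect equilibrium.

209.4

By backward induction:
Round 3 (Bob proposes): rejection yields 0 for Alice; Bob offers 0 and keeps 240.
Round 2 (Alice proposes): rejecting gives Bob an expected 0.85 × 240 = 204; Alice offers that and keeps 36.
Round 1 (Bob proposes): rejecting gives Alice an expected 0.85 × 36 = 30.6, so Bob offers 30.6, keeping 209.4.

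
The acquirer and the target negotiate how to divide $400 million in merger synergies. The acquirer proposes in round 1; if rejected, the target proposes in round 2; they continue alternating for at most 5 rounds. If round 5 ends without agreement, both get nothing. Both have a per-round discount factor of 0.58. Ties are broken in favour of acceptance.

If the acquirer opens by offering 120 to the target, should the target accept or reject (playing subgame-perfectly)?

Reject

Round 5 (the acquirer proposes): the target will accept anything ≥ 0, so the acquirer offers 0 and keeps 400.
Round 4 (the target proposes): the acquirer can get 400 next round, worth 0.58 × 400 = 232 now; the target offers that and keeps 168.
Round 3 (the acquirer proposes): the target can get 168 next round, worth 0.58 × 168 = 97.44 now; the acquirer offers that and keeps 302.56.
Round 2 (the target proposes): the acquirer can get 302.56 next round, worth 0.58 × 302.56 = 175.4848 now; the target offers that and keeps 224.5152.
So by rejecting in round 1, the target gets 224.5152 next round, worth 0.58 × 224.5152 = 130.218816 now.
Offer 120 < 130.218816, so the target rejects.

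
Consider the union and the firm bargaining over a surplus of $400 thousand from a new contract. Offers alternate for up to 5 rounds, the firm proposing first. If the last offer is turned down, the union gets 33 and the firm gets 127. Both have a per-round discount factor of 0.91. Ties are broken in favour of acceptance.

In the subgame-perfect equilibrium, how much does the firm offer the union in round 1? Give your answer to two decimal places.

82.52

Round 5 (the firm proposes): the union gets 33 if talks fail, so the firm offers 33 and keeps 367.
Round 4 (the union proposes): the firm can get 367 next round, worth 0.91 × 367 = 333.97 now; the union offers that and keeps 66.03.
Round 3 (the firm proposes): the union can get 66.03 next round, worth 0.91 × 66.03 = 60.0873 now, so the firm offers 60.0873, keeping 339.9127.
Round 2 (the union proposes): the firm can get 339.9127 next round, worth 0.91 × 339.9127 = 309.320557 now. The union offers 309.320557 and keeps 400 − 309.320557 = 90.679443.
Round 1 (the firm proposes): the union can get 90.679443 next round, worth 0.91 × 90.679443 = 82.51829313 now, so the firm offers 82.51829313, keeping 317.48170687.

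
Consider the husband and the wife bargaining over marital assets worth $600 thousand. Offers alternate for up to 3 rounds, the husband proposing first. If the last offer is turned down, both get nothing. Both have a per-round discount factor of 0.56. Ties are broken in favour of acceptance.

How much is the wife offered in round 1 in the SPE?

147.84

Round 3 (the husband proposes): rejection yields 0 for the wife; the husband offers 0 and keeps 600.
Round 2 (the wife proposes): the husband can get 600 next round, worth 0.56 × 600 = 336 now; the wife offers that and keeps 264.
Round 1 (the husband proposes): the wife can get 264 next round, worth 0.56 × 264 = 147.84 now; the husband offers that and keeps 452.16.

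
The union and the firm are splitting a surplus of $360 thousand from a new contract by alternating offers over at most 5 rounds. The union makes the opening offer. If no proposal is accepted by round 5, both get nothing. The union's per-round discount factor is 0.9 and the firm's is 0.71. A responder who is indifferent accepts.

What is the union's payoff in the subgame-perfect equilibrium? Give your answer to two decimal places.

318.11

Round 5 (the union proposes): rejection yields 0 for the firm; the union offers 0 and keeps 360.
Round 4 (the firm proposes): the union can get 360 next round, worth 0.9 × 360 = 324 now; the firm offers that and keeps 36.
Round 3 (the union proposes): the firm can get 36 next round, worth 0.71 × 36 = 25.56 now, so the union offers 25.56, keeping 334.44.
Round 2 (the firm proposes): the union can get 334.44 next round, worth 0.9 × 334.44 = 300.996 now, so the firm offers 300.996, keeping 59.004.
Round 1 (the union proposes): the firm can get 59.004 next round, worth 0.71 × 59.004 = 41.89284 now; the union offers that and keeps 318.10716.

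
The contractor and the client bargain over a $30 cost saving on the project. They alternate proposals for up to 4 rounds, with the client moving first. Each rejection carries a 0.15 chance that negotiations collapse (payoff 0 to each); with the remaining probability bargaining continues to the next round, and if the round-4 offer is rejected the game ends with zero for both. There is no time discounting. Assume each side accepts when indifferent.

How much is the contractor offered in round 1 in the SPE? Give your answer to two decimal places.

By backward induction:
Round 4 (the contractor proposes): rejection yields 0 for the client; the contractor offers 0 and keeps 30.
Round 3 (the client proposes): rejecting gives the contractor an expected 0.85 × 30 = 25.5. The client offers 25.5 and keeps 30 − 25.5 = 4.5.
Round 2 (the contractor proposes): rejecting gives the client an expected 0.85 × 4.5 = 3.825, so the contractor offers 3.825, keeping 26.175.
Round 1 (the client proposes): rejecting gives the contractor an expected 0.85 × 26.175 = 22.24875. The client offers 22.24875 and keeps 30 − 22.24875 = 7.75125.

22.25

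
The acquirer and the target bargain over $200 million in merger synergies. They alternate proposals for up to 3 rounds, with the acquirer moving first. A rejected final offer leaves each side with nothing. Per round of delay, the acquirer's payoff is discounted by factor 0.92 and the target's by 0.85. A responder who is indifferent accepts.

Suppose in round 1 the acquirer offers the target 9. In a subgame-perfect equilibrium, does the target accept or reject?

Reject

Round 3 (the acquirer proposes): the target will accept anything ≥ 0, so the acquirer offers 0 and keeps 200.
Round 2 (the target proposes): the acquirer can get 200 next round, worth 0.92 × 200 = 184 now. The target offers 184 and keeps 200 − 184 = 16.
So by rejecting in round 1, the target gets 16 next round, worth 0.85 × 16 = 13.6 now.
Offer 9 < 13.6, so the target rejects.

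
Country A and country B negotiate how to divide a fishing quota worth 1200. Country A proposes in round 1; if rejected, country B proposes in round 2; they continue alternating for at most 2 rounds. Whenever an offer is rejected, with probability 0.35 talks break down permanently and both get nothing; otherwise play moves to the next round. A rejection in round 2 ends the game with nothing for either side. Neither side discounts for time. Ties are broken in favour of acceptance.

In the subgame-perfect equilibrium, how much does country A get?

By backward induction:
Round 2 (country B proposes): country A will accept anything ≥ 0, so country B offers 0 and keeps 1200.
Round 1 (country A proposes): rejecting gives country B an expected 0.65 × 1200 = 780. Country A offers 780 and keeps 1200 − 780 = 420.

420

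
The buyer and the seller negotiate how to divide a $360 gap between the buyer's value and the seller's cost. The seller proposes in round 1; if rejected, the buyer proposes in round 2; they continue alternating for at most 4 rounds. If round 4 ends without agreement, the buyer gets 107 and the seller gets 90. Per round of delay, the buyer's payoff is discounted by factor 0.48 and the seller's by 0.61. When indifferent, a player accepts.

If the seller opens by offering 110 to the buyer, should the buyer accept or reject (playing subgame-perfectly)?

Accept

Work out the buyer's continuation value if the offer is rejected.
Round 4 (the buyer proposes): the seller gets 90 if talks fail, so the buyer offers 90 and keeps 270.
Round 3 (the seller proposes): the buyer can get 270 next round, worth 0.48 × 270 = 129.6 now; the seller offers that and keeps 230.4.
Round 2 (the buyer proposes): the seller can get 230.4 next round, worth 0.61 × 230.4 = 140.544 now. The buyer offers 140.544 and keeps 360 − 140.544 = 219.456.
So by rejecting in round 1, the buyer gets 219.456 next round, worth 0.48 × 219.456 = 105.33888 now.
Offer 110 ≥ 105.33888, so the buyer accepts.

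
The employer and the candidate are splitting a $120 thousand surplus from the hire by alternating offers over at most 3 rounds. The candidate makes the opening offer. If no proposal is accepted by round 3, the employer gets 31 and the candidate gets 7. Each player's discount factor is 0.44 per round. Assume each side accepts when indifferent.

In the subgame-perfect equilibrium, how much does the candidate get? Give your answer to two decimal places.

84.43

Round 3 (the candidate proposes): the employer gets 31 if talks fail, so the candidate offers 31 and keeps 89.
Round 2 (the employer proposes): the candidate can get 89 next round, worth 0.44 × 89 = 39.16 now; the employer offers that and keeps 80.84.
Round 1 (the candidate proposes): the employer can get 80.84 next round, worth 0.44 × 80.84 = 35.5696 now. The candidate offers 35.5696 and keeps 120 − 35.5696 = 84.4304.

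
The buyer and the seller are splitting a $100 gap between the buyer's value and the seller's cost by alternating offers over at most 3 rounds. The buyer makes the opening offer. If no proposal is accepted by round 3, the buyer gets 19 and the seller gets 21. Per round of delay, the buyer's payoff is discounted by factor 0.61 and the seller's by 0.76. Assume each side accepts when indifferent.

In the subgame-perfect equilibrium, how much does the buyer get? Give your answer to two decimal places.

60.62

Round 3 (the buyer proposes): the seller gets 21 if talks fail, so the buyer offers 21 and keeps 79.
Round 2 (the seller proposes): the buyer can get 79 next round, worth 0.61 × 79 = 48.19 now, so the seller offers 48.19, keeping 51.81.
Round 1 (the buyer proposes): the seller can get 51.81 next round, worth 0.76 × 51.81 = 39.3756 now; the buyer offers that and keeps 60.6244.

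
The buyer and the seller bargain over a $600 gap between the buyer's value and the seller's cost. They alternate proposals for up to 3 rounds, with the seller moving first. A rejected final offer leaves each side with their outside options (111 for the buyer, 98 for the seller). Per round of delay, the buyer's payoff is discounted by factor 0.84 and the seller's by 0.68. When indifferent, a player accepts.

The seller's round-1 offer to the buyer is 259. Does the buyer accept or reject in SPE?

Accept

Round 3 (the seller proposes): the buyer gets 111 if talks fail, so the seller offers 111 and keeps 489.
Round 2 (the buyer proposes): the seller can get 489 next round, worth 0.68 × 489 = 332.52 now, so the buyer offers 332.52, keeping 267.48.
So by rejecting in round 1, the buyer gets 267.48 next round, worth 0.84 × 267.48 = 224.6832 now.
Offer 259 ≥ 224.6832, so the buyer accepts.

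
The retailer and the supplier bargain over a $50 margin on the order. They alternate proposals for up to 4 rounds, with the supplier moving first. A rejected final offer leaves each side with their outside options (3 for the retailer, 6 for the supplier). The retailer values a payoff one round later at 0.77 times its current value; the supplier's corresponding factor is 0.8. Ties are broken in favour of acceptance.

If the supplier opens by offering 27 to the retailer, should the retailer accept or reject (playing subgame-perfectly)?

Work out the retailer's continuation value if the offer is rejected.
Round 4 (the retailer proposes): the supplier gets 6 if talks fail, so the retailer offers 6 and keeps 44.
Round 3 (the supplier proposes): the retailer can get 44 next round, worth 0.77 × 44 = 33.88 now. The supplier offers 33.88 and keeps 50 − 33.88 = 16.12.
Round 2 (the retailer proposes): the supplier can get 16.12 next round, worth 0.8 × 16.12 = 12.896 now. The retailer offers 12.896 and keeps 50 − 12.896 = 37.104.
So by rejecting in round 1, the retailer gets 37.104 next round, worth 0.77 × 37.104 = 28.57008 now.
Offer 27 < 28.57008, so the retailer rejects.

Reject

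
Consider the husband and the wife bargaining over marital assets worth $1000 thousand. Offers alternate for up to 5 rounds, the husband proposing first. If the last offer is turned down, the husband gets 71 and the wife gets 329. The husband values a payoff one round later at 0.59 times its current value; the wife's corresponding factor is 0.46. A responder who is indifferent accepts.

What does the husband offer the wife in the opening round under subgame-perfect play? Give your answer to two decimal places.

264.02

By backward induction:
Round 5 (the husband proposes): the wife gets 329 if talks fail, so the husband offers 329 and keeps 671.
Round 4 (the wife proposes): the husband can get 671 next round, worth 0.59 × 671 = 395.89 now; the wife offers that and keeps 604.11.
Round 3 (the husband proposes): the wife can get 604.11 next round, worth 0.46 × 604.11 = 277.8906 now. The husband offers 277.8906 and keeps 1000 − 277.8906 = 722.1094.
Round 2 (the wife proposes): the husband can get 722.1094 next round, worth 0.59 × 722.1094 = 426.044546 now. The wife offers 426.044546 and keeps 1000 − 426.044546 = 573.955454.
Round 1 (the husband proposes): the wife can get 573.955454 next round, worth 0.46 × 573.955454 = 264.01950884 now; the husband offers that and keeps 735.98049116.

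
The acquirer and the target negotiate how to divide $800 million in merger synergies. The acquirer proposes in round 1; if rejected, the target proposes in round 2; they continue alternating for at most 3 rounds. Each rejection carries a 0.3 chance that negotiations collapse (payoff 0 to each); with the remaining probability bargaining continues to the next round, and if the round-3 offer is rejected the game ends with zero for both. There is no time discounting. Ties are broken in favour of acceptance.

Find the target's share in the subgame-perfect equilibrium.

168

By backward induction:
Round 3 (the acquirer proposes): rejection yields 0 for the target; the acquirer offers 0 and keeps 800.
Round 2 (the target proposes): rejecting gives the acquirer an expected 0.7 × 800 = 560. The target offers 560 and keeps 800 − 560 = 240.
Round 1 (the acquirer proposes): rejecting gives the target an expected 0.7 × 240 = 168, so the acquirer offers 168, keeping 632.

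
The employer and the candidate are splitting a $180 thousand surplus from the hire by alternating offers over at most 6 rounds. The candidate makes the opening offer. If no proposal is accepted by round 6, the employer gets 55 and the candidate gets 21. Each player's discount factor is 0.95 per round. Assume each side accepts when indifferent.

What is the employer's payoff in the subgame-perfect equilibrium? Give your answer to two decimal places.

139.30

Round 6 (the employer proposes): the candidate gets 21 if talks fail, so the employer offers 21 and keeps 159.
Round 5 (the candidate proposes): the employer can get 159 next round, worth 0.95 × 159 = 151.05 now, so the candidate offers 151.05, keeping 28.95.
Round 4 (the employer proposes): the candidate can get 28.95 next round, worth 0.95 × 28.95 = 27.5025 now; the employer offers that and keeps 152.4975.
Round 3 (the candidate proposes): the employer can get 152.4975 next round, worth 0.95 × 152.4975 = 144.872625 now. The candidate offers 144.872625 and keeps 180 − 144.872625 = 35.127375.
Round 2 (the employer proposes): the candidate can get 35.127375 next round, worth 0.95 × 35.127375 = 33.37100625 now. The employer offers 33.37100625 and keeps 180 − 33.37100625 = 146.62899375.
Round 1 (the candidate proposes): the employer can get 146.62899375 next round, worth 0.95 × 146.62899375 = 139.2975440625 now, so the candidate offers 139.2975440625, keeping 40.7024559375.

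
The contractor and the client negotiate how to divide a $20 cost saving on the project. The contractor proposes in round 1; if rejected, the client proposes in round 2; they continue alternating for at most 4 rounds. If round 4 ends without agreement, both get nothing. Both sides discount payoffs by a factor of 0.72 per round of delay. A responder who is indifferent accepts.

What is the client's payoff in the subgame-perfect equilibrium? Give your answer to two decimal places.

By backward induction:
Round 4 (the client proposes): rejection yields 0 for the contractor; the client offers 0 and keeps 20.
Round 3 (the contractor proposes): the client can get 20 next round, worth 0.72 × 20 = 14.4 now. The contractor offers 14.4 and keeps 20 − 14.4 = 5.6.
Round 2 (the client proposes): the contractor can get 5.6 next round, worth 0.72 × 5.6 = 4.032 now. The client offers 4.032 and keeps 20 − 4.032 = 15.968.
Round 1 (the contractor proposes): the client can get 15.968 next round, worth 0.72 × 15.968 = 11.49696 now, so the contractor offers 11.49696, keeping 8.50304.

11.50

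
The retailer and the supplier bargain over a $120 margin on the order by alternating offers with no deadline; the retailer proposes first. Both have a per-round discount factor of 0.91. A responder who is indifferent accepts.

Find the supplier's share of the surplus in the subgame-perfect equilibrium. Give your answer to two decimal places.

57.17

In a stationary SPE each proposer offers the other exactly their discounted continuation value.
If the retailer keeps x when proposing and the supplier keeps y when proposing, then x = 120 − 0.91y and y = 120 − 0.91x.
Solving: x = 120(1 − 0.91) / (1 − 0.91·0.91) = 10.8 / 0.1719 ≈ 62.8272.
The supplier gets 120 − 62.8272 ≈ 57.1728.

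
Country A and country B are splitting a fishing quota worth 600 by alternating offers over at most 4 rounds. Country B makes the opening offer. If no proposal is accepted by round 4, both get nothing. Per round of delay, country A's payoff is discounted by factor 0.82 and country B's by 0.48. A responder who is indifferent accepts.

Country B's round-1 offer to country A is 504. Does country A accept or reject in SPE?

Work out country A's continuation value if the offer is rejected.
Round 4 (country A proposes): rejection yields 0 for country B; country A offers 0 and keeps 600.
Round 3 (country B proposes): country A can get 600 next round, worth 0.82 × 600 = 492 now; country B offers that and keeps 108.
Round 2 (country A proposes): country B can get 108 next round, worth 0.48 × 108 = 51.84 now; country A offers that and keeps 548.16.
So by rejecting in round 1, country A gets 548.16 next round, worth 0.82 × 548.16 = 449.4912 now.
Offer 504 ≥ 449.4912, so country A accepts.

Accept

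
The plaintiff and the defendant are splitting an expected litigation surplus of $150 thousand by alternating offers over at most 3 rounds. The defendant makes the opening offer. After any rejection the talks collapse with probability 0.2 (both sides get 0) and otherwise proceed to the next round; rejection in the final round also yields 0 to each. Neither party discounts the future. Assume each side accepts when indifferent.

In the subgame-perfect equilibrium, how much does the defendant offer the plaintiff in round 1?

Round 3 (the defendant proposes): rejection yields 0 for the plaintiff; the defendant offers 0 and keeps 150.
Round 2 (the plaintiff proposes): rejecting gives the defendant an expected 0.8 × 150 = 120, so the plaintiff offers 120, keeping 30.
Round 1 (the defendant proposes): rejecting gives the plaintiff an expected 0.8 × 30 = 24, so the defendant offers 24, keeping 126.

24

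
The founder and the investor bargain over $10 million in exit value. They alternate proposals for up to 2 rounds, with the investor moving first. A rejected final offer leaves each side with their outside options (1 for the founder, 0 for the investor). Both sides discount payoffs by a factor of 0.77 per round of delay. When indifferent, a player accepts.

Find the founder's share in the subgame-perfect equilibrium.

7.7

Round 2 (the founder proposes): the investor will accept anything ≥ 0, so the founder offers 0 and keeps 10.
Round 1 (the investor proposes): the founder can get 10 next round, worth 0.77 × 10 = 7.7 now; the investor offers that and keeps 2.3.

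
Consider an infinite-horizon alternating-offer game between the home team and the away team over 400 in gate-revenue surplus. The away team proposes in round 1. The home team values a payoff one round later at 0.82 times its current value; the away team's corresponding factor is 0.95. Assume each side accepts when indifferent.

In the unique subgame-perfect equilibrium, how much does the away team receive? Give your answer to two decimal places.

325.79

In a stationary SPE each proposer offers the other exactly their discounted continuation value.
If the away team keeps x when proposing and the home team keeps y when proposing, then x = 400 − 0.82y and y = 400 − 0.95x.
Solving: x = 400(1 − 0.82) / (1 − 0.95·0.82) = 72 / 0.221 ≈ 325.7919.
The home team gets 400 − 325.7919 ≈ 74.2081.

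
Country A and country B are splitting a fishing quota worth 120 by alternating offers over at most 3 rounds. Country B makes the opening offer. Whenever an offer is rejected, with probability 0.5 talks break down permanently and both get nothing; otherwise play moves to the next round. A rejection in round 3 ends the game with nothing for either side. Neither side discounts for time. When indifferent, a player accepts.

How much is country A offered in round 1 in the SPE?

By backward induction:
Round 3 (country B proposes): country A will accept anything ≥ 0, so country B offers 0 and keeps 120.
Round 2 (country A proposes): rejecting gives country B an expected 0.5 × 120 = 60. Country A offers 60 and keeps 120 − 60 = 60.
Round 1 (country B proposes): rejecting gives country A an expected 0.5 × 60 = 30, so country B offers 30, keeping 90.

30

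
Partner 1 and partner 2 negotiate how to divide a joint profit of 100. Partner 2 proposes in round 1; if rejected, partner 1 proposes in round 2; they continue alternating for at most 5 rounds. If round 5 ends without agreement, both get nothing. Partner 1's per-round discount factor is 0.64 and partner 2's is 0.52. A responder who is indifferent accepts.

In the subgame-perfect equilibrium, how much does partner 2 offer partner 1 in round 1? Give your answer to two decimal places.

40.94

Round 5 (partner 2 proposes): partner 1 will accept anything ≥ 0, so partner 2 offers 0 and keeps 100.
Round 4 (partner 1 proposes): partner 2 can get 100 next round, worth 0.52 × 100 = 52 now. Partner 1 offers 52 and keeps 100 − 52 = 48.
Round 3 (partner 2 proposes): partner 1 can get 48 next round, worth 0.64 × 48 = 30.72 now. Partner 2 offers 30.72 and keeps 100 − 30.72 = 69.28.
Round 2 (partner 1 proposes): partner 2 can get 69.28 next round, worth 0.52 × 69.28 = 36.0256 now. Partner 1 offers 36.0256 and keeps 100 − 36.0256 = 63.9744.
Round 1 (partner 2 proposes): partner 1 can get 63.9744 next round, worth 0.64 × 63.9744 = 40.943616 now; partner 2 offers that and keeps 59.056384.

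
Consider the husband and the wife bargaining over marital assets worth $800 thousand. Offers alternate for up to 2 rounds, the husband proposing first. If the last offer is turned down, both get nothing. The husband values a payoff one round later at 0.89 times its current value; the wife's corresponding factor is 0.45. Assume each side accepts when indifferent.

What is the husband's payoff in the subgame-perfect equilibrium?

440

Round 2 (the wife proposes): the husband will accept anything ≥ 0, so the wife offers 0 and keeps 800.
Round 1 (the husband proposes): the wife can get 800 next round, worth 0.45 × 800 = 360 now, so the husband offers 360, keeping 440.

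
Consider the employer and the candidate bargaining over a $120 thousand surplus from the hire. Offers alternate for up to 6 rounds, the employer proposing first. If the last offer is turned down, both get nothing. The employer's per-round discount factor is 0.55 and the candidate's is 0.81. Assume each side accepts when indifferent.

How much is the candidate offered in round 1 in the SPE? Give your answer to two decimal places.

Work backward from the last round.
Round 6 (the candidate proposes): rejection yields 0 for the employer; the candidate offers 0 and keeps 120.
Round 5 (the employer proposes): the candidate can get 120 next round, worth 0.81 × 120 = 97.2 now, so the employer offers 97.2, keeping 22.8.
Round 4 (the candidate proposes): the employer can get 22.8 next round, worth 0.55 × 22.8 = 12.54 now; the candidate offers that and keeps 107.46.
Round 3 (the employer proposes): the candidate can get 107.46 next round, worth 0.81 × 107.46 = 87.0426 now, so the employer offers 87.0426, keeping 32.9574.
Round 2 (the candidate proposes): the employer can get 32.9574 next round, worth 0.55 × 32.9574 = 18.12657 now. The candidate offers 18.12657 and keeps 120 − 18.12657 = 101.87343.
Round 1 (the employer proposes): the candidate can get 101.87343 next round, worth 0.81 × 101.87343 = 82.5174783 now; the employer offers that and keeps 37.4825217.

82.52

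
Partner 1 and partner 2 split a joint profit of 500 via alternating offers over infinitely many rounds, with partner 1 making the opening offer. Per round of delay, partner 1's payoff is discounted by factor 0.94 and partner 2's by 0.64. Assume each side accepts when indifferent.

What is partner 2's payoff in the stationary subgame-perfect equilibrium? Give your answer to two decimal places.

Let x be partner 1's share when partner 1 proposes and y be partner 2's share when partner 2 proposes.
Partner 2 accepts iff offered ≥ 0.64·y, so x = 500 − 0.64y. Symmetrically y = 500 − 0.94x.
Substituting: x = 500 − 0.64(500 − 0.94x), giving x(1 − 0.94·0.64) = 500(1 − 0.64).
So x = 500 × 0.36 / 0.3984 ≈ 451.8072, and partner 2 receives 500 − x ≈ 48.1928.

48.19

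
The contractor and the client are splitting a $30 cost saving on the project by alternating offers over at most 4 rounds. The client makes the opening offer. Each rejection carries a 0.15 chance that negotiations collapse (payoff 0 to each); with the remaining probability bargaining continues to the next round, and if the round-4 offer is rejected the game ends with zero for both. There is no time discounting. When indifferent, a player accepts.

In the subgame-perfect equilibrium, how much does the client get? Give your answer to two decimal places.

7.75

Round 4 (the contractor proposes): rejection yields 0 for the client; the contractor offers 0 and keeps 30.
Round 3 (the client proposes): rejecting gives the contractor an expected 0.85 × 30 = 25.5, so the client offers 25.5, keeping 4.5.
Round 2 (the contractor proposes): rejecting gives the client an expected 0.85 × 4.5 = 3.825; the contractor offers that and keeps 26.175.
Round 1 (the client proposes): rejecting gives the contractor an expected 0.85 × 26.175 = 22.24875; the client offers that and keeps 7.75125.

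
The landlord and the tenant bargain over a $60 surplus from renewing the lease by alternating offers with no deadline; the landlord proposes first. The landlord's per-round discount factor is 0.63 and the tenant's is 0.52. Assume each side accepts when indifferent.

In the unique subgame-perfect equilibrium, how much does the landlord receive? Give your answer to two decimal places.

42.83

When the landlord proposes, the tenant accepts any offer worth at least 0.52 times what the tenant would get by proposing next round; and vice versa.
This gives x = 60 − 0.52y and y = 60 − 0.63x, where x and y are each side's share when it proposes.
Hence (1 − 0.52·0.63)x = 60(1 − 0.52), i.e. 0.6724·x = 28.8.
x ≈ 42.8316; the tenant's share is 60 − x ≈ 17.1684.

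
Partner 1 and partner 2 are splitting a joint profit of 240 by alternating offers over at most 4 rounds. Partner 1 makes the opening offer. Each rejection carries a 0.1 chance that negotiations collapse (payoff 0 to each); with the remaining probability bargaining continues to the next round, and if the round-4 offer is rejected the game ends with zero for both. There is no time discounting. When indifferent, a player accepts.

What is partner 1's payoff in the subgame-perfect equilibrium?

43.44

Round 4 (partner 2 proposes): rejection yields 0 for partner 1; partner 2 offers 0 and keeps 240.
Round 3 (partner 1 proposes): rejecting gives partner 2 an expected 0.9 × 240 = 216; partner 1 offers that and keeps 24.
Round 2 (partner 2 proposes): rejecting gives partner 1 an expected 0.9 × 24 = 21.6, so partner 2 offers 21.6, keeping 218.4.
Round 1 (partner 1 proposes): rejecting gives partner 2 an expected 0.9 × 218.4 = 196.56, so partner 1 offers 196.56, keeping 43.44.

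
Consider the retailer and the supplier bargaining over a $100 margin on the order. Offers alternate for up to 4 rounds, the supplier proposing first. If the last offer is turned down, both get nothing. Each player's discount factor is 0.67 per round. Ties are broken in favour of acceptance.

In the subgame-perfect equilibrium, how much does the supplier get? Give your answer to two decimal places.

Round 4 (the retailer proposes): the supplier will accept anything ≥ 0, so the retailer offers 0 and keeps 100.
Round 3 (the supplier proposes): the retailer can get 100 next round, worth 0.67 × 100 = 67 now, so the supplier offers 67, keeping 33.
Round 2 (the retailer proposes): the supplier can get 33 next round, worth 0.67 × 33 = 22.11 now. The retailer offers 22.11 and keeps 100 − 22.11 = 77.89.
Round 1 (the supplier proposes): the retailer can get 77.89 next round, worth 0.67 × 77.89 = 52.1863 now, so the supplier offers 52.1863, keeping 47.8137.

47.81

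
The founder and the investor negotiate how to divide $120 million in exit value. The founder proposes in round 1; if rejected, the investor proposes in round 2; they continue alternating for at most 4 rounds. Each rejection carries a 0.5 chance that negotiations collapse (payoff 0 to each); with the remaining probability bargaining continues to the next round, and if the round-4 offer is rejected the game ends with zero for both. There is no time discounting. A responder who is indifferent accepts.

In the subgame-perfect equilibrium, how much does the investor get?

Round 4 (the investor proposes): the founder will accept anything ≥ 0, so the investor offers 0 and keeps 120.
Round 3 (the founder proposes): rejecting gives the investor an expected 0.5 × 120 = 60. The founder offers 60 and keeps 120 − 60 = 60.
Round 2 (the investor proposes): rejecting gives the founder an expected 0.5 × 60 = 30, so the investor offers 30, keeping 90.
Round 1 (the founder proposes): rejecting gives the investor an expected 0.5 × 90 = 45; the founder offers that and keeps 75.

45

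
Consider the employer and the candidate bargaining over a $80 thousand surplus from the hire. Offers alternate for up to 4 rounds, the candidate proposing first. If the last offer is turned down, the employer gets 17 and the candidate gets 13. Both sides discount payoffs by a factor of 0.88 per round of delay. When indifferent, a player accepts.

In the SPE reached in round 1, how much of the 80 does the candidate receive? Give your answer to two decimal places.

By backward induction:
Round 4 (the employer proposes): the candidate gets 13 if talks fail, so the employer offers 13 and keeps 67.
Round 3 (the candidate proposes): the employer can get 67 next round, worth 0.88 × 67 = 58.96 now, so the candidate offers 58.96, keeping 21.04.
Round 2 (the employer proposes): the candidate can get 21.04 next round, worth 0.88 × 21.04 = 18.5152 now, so the employer offers 18.5152, keeping 61.4848.
Round 1 (the candidate proposes): the employer can get 61.4848 next round, worth 0.88 × 61.4848 = 54.106624 now; the candidate offers that and keeps 25.893376.

25.89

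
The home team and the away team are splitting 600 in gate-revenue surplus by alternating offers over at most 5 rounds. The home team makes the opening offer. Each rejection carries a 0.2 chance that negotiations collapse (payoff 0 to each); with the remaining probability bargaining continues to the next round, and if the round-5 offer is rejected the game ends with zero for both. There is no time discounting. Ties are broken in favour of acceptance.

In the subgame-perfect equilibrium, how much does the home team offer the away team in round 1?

157.44

By backward induction:
Round 5 (the home team proposes): the away team will accept anything ≥ 0, so the home team offers 0 and keeps 600.
Round 4 (the away team proposes): rejecting gives the home team an expected 0.8 × 600 = 480. The away team offers 480 and keeps 600 − 480 = 120.
Round 3 (the home team proposes): rejecting gives the away team an expected 0.8 × 120 = 96, so the home team offers 96, keeping 504.
Round 2 (the away team proposes): rejecting gives the home team an expected 0.8 × 504 = 403.2; the away team offers that and keeps 196.8.
Round 1 (the home team proposes): rejecting gives the away team an expected 0.8 × 196.8 = 157.44. The home team offers 157.44 and keeps 600 − 157.44 = 442.56.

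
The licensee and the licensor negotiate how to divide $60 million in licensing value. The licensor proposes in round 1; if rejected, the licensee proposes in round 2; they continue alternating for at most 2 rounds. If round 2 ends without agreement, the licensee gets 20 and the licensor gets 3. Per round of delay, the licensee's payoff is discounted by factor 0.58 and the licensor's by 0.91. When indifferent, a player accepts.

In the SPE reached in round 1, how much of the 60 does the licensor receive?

Round 2 (the licensee proposes): the licensor gets 3 if talks fail, so the licensee offers 3 and keeps 57.
Round 1 (the licensor proposes): the licensee can get 57 next round, worth 0.58 × 57 = 33.06 now; the licensor offers that and keeps 26.94.

26.94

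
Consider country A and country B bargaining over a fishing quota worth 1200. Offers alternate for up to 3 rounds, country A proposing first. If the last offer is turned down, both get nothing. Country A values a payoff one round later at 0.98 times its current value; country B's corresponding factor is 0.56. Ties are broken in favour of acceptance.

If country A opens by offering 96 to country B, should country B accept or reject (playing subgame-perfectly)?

Work out country B's continuation value if the offer is rejected.
Round 3 (country A proposes): country B will accept anything ≥ 0, so country A offers 0 and keeps 1200.
Round 2 (country B proposes): country A can get 1200 next round, worth 0.98 × 1200 = 1176 now, so country B offers 1176, keeping 24.
So by rejecting in round 1, country B gets 24 next round, worth 0.56 × 24 = 13.44 now.
Offer 96 ≥ 13.44, so country B accepts.

Accept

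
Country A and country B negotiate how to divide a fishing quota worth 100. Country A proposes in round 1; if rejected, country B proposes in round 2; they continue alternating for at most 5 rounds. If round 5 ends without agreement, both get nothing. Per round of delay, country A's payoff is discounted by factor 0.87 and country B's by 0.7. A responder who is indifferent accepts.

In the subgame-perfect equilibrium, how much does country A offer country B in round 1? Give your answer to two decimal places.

14.64

Round 5 (country A proposes): rejection yields 0 for country B; country A offers 0 and keeps 100.
Round 4 (country B proposes): country A can get 100 next round, worth 0.87 × 100 = 87 now, so country B offers 87, keeping 13.
Round 3 (country A proposes): country B can get 13 next round, worth 0.7 × 13 = 9.1 now; country A offers that and keeps 90.9.
Round 2 (country B proposes): country A can get 90.9 next round, worth 0.87 × 90.9 = 79.083 now. Country B offers 79.083 and keeps 100 − 79.083 = 20.917.
Round 1 (country A proposes): country B can get 20.917 next round, worth 0.7 × 20.917 = 14.6419 now; country A offers that and keeps 85.3581.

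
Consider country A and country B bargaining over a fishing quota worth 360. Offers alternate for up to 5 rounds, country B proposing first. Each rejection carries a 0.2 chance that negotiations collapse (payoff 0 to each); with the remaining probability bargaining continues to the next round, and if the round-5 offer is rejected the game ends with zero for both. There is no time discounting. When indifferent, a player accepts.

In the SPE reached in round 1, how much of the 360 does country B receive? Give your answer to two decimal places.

Round 5 (country B proposes): country A will accept anything ≥ 0, so country B offers 0 and keeps 360.
Round 4 (country A proposes): rejecting gives country B an expected 0.8 × 360 = 288, so country A offers 288, keeping 72.
Round 3 (country B proposes): rejecting gives country A an expected 0.8 × 72 = 57.6, so country B offers 57.6, keeping 302.4.
Round 2 (country A proposes): rejecting gives country B an expected 0.8 × 302.4 = 241.92; country A offers that and keeps 118.08.
Round 1 (country B proposes): rejecting gives country A an expected 0.8 × 118.08 = 94.464, so country B offers 94.464, keeping 265.536.

265.54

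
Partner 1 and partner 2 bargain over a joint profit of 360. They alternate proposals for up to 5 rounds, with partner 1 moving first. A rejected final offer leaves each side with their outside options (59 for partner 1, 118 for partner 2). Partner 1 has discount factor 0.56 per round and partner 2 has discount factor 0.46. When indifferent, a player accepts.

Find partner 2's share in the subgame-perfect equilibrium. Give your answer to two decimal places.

99.46

Round 5 (partner 1 proposes): partner 2 gets 118 if talks fail, so partner 1 offers 118 and keeps 242.
Round 4 (partner 2 proposes): partner 1 can get 242 next round, worth 0.56 × 242 = 135.52 now; partner 2 offers that and keeps 224.48.
Round 3 (partner 1 proposes): partner 2 can get 224.48 next round, worth 0.46 × 224.48 = 103.2608 now. Partner 1 offers 103.2608 and keeps 360 − 103.2608 = 256.7392.
Round 2 (partner 2 proposes): partner 1 can get 256.7392 next round, worth 0.56 × 256.7392 = 143.773952 now, so partner 2 offers 143.773952, keeping 216.226048.
Round 1 (partner 1 proposes): partner 2 can get 216.226048 next round, worth 0.46 × 216.226048 = 99.46398208 now; partner 1 offers that and keeps 260.53601792.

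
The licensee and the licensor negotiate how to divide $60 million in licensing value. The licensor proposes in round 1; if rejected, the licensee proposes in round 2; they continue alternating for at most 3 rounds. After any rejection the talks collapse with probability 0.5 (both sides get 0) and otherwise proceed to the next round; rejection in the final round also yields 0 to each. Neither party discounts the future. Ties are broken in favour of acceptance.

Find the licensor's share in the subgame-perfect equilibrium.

45

Round 3 (the licensor proposes): the licensee will accept anything ≥ 0, so the licensor offers 0 and keeps 60.
Round 2 (the licensee proposes): rejecting gives the licensor an expected 0.5 × 60 = 30, so the licensee offers 30, keeping 30.
Round 1 (the licensor proposes): rejecting gives the licensee an expected 0.5 × 30 = 15, so the licensor offers 15, keeping 45.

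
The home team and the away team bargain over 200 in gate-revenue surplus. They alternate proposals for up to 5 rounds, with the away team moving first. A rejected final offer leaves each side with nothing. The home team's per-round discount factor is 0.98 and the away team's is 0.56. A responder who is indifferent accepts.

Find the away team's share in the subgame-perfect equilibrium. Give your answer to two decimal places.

66.43

Round 5 (the away team proposes): rejection yields 0 for the home team; the away team offers 0 and keeps 200.
Round 4 (the home team proposes): the away team can get 200 next round, worth 0.56 × 200 = 112 now. The home team offers 112 and keeps 200 − 112 = 88.
Round 3 (the away team proposes): the home team can get 88 next round, worth 0.98 × 88 = 86.24 now; the away team offers that and keeps 113.76.
Round 2 (the home team proposes): the away team can get 113.76 next round, worth 0.56 × 113.76 = 63.7056 now; the home team offers that and keeps 136.2944.
Round 1 (the away team proposes): the home team can get 136.2944 next round, worth 0.98 × 136.2944 = 133.568512 now, so the away team offers 133.568512, keeping 66.431488.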